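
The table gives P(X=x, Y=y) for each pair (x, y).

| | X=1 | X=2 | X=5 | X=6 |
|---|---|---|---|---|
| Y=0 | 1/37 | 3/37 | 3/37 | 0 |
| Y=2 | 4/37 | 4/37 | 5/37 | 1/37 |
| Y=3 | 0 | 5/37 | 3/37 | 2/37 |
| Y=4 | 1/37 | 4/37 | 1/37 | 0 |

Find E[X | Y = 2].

P(Y = 2) = 14/37.
Σ X·P over the event = 1·(4/37) + 2·(4/37) + 5·(5/37) + 6·(1/37) = 43/37.
E[X | Y = 2] = (43/37) / (14/37) = 43/14.

43/14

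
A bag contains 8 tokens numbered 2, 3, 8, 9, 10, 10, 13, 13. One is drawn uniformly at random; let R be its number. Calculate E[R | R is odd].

19/2

P(R is odd) = 1/2.
Σ over the event: 3·1/8 + 9·1/8 + 13·1/4 = 19/4.
E[R | R is odd] = (19/4) / (1/2) = 19/2.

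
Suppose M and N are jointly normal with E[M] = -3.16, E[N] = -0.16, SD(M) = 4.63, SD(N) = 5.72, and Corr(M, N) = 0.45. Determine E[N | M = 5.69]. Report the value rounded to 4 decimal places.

4.7601

The regression of N on M has slope ρ·σ_N/σ_M and passes through (μ_M, μ_N).
E[N | M=5.69] = -0.16 + (0.45)·(5.72/4.63)·(5.69 − (-3.16)) = -0.16 + (0.55594)·(8.85) = 4.7601.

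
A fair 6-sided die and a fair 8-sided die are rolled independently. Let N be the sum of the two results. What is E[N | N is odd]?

8

P(N is odd) = 1/2.
Σ over the event: 3·1/24 + 5·1/12 + 7·1/8 + 9·1/8 + 11·1/12 + 13·1/24 = 4.
E[N | N is odd] = (4) / (1/2) = 8.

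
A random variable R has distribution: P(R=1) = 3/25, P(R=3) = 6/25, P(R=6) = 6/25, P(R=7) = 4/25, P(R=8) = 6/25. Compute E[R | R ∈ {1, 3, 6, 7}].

85/19

P(R ∈ {1, 3, 6, 7}) = 19/25.
Σ over the event: 1·3/25 + 3·6/25 + 6·6/25 + 7·4/25 = 17/5.
E[R | R ∈ {1, 3, 6, 7}] = (17/5) / (19/25) = 85/19.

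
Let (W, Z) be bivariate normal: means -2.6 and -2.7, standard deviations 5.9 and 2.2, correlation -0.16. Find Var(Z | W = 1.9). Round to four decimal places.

The conditional variance in a bivariate normal is σ_Z²(1 − ρ²), independent of x.
Var(Z | W=1.9) = (2.2)²·(1 − (-0.16)²) = 4.84·0.9744 = 4.7161.

4.7161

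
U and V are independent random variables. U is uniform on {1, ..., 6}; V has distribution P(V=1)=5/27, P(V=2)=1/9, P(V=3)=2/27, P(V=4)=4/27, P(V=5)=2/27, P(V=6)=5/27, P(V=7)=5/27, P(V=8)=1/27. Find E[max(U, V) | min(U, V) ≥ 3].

223/38

P(min(U, V) ≥ 3) = 38/81.
Summing max(U,V)·P(x,y) over outcomes with min(U, V) ≥ 3 gives 223/81.
E[max(U, V) | min(U, V) ≥ 3] = (223/81) / (38/81) = 223/38.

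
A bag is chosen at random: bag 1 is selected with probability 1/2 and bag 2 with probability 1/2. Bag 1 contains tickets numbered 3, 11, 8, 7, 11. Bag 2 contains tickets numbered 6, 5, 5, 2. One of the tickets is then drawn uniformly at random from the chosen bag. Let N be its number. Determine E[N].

E[N | bag 1] = (3+11+8+7+11)/5 = 8.
E[N | bag 2] = (6+5+5+2)/4 = 9/2.
E[N] = (1/2)·(8) + (1/2)·(9/2) = 25/4.

25/4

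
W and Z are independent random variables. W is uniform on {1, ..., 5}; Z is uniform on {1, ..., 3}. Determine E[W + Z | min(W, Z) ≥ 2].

Outcomes with min(W, Z) ≥ 2: (2,2), (2,3), (3,2), (3,3), (4,2), (4,3), (5,2), (5,3), each with probability 1/15.
E[W + Z | min(W, Z) ≥ 2] = (4 + 5 + 5 + 6 + 6 + 7 + 7 + 8) / 8 = 6.

6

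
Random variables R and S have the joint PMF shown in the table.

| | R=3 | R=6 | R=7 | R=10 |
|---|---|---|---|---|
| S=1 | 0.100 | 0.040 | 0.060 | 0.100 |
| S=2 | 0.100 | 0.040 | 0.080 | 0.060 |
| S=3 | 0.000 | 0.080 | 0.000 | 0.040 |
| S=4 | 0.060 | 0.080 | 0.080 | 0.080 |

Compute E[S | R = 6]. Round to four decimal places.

P(R = 6) = 0.240.
Σ S·P over the event = 1·(0.040) + 2·(0.040) + 3·(0.080) + 4·(0.080) = 0.680.
E[S | R = 6] = (0.680) / (0.240) = 2.8333.

2.8333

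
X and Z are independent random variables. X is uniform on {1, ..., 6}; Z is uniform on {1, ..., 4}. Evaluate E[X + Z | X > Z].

47/7

P(X > Z) = 7/12.
Summing (X+Z)·P(x,y) over outcomes with X > Z gives 47/12.
E[X + Z | X > Z] = (47/12) / (7/12) = 47/7.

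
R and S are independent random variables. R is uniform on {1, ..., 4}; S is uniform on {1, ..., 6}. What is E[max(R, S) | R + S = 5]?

Outcomes with R + S = 5: (1,4), (2,3), (3,2), (4,1), each with probability 1/24.
E[max(R, S) | R + S = 5] = (4 + 3 + 3 + 4) / 4 = 7/2.

7/2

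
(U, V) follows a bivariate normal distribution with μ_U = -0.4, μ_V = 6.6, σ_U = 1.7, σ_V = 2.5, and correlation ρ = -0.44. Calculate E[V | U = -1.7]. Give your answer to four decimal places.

For a bivariate normal, E[V | U=x] = μ_V + ρ·(σ_V/σ_U)·(x − μ_U).
E[V | U=-1.7] = 6.6 + (-0.44)·(2.5/1.7)·(-1.7 − (-0.4)) = 6.6 + (-0.64706)·(-1.3) = 7.4412.

7.4412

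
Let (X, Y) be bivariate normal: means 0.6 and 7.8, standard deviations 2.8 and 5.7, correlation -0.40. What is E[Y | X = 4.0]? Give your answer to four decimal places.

5.0314

E[Y | X=x] = μ_Y + ρ(σ_Y/σ_X)(x − μ_X) for jointly normal variables.
E[Y | X=4.0] = 7.8 + (-0.40)·(5.7/2.8)·(4.0 − (0.6)) = 7.8 + (-0.81429)·(3.4) = 5.0314.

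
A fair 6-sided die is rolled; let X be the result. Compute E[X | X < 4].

Given X < 4, X is equally likely to be any of {1, 2, 3}.
E[X | X < 4] = (1 + 2 + 3) / 3 = 2.

2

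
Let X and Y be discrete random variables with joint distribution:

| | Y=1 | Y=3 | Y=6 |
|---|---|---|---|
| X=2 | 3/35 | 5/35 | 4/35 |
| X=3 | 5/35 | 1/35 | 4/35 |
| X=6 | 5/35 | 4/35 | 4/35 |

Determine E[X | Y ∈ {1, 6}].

19/5

P(Y ∈ {1, 6}) = 5/7.
Σ X·P over the event = 2·(3/35) + 2·(4/35) + 3·(5/35) + 3·(4/35) + 6·(5/35) + 6·(4/35) = 19/7.
E[X | Y ∈ {1, 6}] = (19/7) / (5/7) = 19/5.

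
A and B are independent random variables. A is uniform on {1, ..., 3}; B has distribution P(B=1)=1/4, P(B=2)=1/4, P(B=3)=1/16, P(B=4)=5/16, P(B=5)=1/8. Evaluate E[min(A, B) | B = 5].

P(B = 5) = 1/8.
Summing min(A,B)·P(x,y) over outcomes with B = 5 gives 1/4.
E[min(A, B) | B = 5] = (1/4) / (1/8) = 2.

2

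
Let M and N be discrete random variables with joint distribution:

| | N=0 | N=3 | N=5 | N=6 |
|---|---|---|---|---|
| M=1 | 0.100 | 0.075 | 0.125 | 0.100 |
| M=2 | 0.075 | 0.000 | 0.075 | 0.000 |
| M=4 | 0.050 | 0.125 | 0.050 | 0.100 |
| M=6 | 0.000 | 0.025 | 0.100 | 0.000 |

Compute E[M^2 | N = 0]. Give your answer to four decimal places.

5.3333

P(N = 0) = 0.225.
Σ M^2·P over the event = 1·(0.100) + 4·(0.075) + 16·(0.050) = 1.200.
E[M^2 | N = 0] = (1.200) / (0.225) = 5.3333.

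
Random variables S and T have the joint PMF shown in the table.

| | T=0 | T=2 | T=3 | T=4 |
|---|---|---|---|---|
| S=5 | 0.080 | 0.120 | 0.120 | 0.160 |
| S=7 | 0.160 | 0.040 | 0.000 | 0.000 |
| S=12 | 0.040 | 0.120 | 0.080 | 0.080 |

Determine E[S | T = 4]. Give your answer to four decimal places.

P(T = 4) = 0.240.
Summing S·P(S=x,T=y) over the conditioning event gives 1.760.
E[S | T = 4] = (1.760) / (0.240) = 7.3333.

7.3333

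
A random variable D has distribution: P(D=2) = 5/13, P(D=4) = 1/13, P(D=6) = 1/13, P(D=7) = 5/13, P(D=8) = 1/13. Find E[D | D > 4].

7

P(D > 4) = 7/13.
Σ over the event: 6·1/13 + 7·5/13 + 8·1/13 = 49/13.
E[D | D > 4] = (49/13) / (7/13) = 7.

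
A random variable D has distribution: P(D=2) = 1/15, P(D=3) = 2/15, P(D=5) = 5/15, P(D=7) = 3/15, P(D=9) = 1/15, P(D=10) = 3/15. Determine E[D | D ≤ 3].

P(D ≤ 3) = 1/5.
Σ over the event: 2·1/15 + 3·2/15 = 8/15.
E[D | D ≤ 3] = (8/15) / (1/5) = 8/3.

8/3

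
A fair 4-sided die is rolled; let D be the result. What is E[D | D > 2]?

Given D > 2, D is equally likely to be any of {3, 4}.
E[D | D > 2] = (3 + 4) / 2 = 7/2.

7/2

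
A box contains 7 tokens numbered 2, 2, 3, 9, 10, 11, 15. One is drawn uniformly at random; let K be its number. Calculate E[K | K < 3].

P(K < 3) = 2/7.
Σ over the event: 2·2/7 = 4/7.
E[K | K < 3] = (4/7) / (2/7) = 2.

2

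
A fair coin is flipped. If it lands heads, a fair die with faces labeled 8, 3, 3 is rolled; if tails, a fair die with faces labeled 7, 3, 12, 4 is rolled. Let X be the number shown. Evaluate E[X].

E[X | heads] = (8+3+3)/3 = 14/3.
E[X | tails] = (7+3+12+4)/4 = 13/2.
By the law of total expectation,
E[X] = (1/2)·(14/3) + (1/2)·(13/2) = 67/12.

67/12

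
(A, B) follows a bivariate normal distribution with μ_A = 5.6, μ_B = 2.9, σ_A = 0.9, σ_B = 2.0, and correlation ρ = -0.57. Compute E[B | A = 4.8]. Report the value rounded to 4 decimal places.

E[B | A=x] = μ_B + ρ(σ_B/σ_A)(x − μ_A) for jointly normal variables.
E[B | A=4.8] = 2.9 + (-0.57)·(2.0/0.9)·(4.8 − (5.6)) = 2.9 + (-1.26667)·(-0.8) = 3.9133.

3.9133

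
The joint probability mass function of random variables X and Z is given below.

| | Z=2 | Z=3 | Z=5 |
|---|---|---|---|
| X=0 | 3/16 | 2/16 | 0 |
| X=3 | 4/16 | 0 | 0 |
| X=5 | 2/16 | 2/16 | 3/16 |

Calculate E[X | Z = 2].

P(Z = 2) = 9/16.
Σ X·P over the event = 0·(3/16) + 3·(4/16) + 5·(2/16) = 11/8.
E[X | Z = 2] = (11/8) / (9/16) = 22/9.

22/9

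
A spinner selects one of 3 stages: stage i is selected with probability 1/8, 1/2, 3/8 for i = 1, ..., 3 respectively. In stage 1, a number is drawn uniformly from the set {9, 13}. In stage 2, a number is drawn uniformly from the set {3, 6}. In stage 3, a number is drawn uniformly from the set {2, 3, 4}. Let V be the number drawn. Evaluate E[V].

19/4

E[V | stage 1] = (9+13)/2 = 11.
E[V | stage 2] = (3+6)/2 = 9/2.
E[V | stage 3] = (2+3+4)/3 = 3.
E[V] = (1/8)·(11) + (1/2)·(9/2) + (3/8)·(3) = 19/4.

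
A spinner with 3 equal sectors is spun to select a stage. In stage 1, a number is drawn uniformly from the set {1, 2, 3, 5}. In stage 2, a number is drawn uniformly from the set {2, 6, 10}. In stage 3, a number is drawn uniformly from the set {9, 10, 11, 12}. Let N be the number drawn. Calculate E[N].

E[N | stage 1] = (1+2+3+5)/4 = 11/4.
E[N | stage 2] = (2+6+10)/3 = 6.
E[N | stage 3] = (9+10+11+12)/4 = 21/2.
E[N] = (1/3)·(11/4) + (1/3)·(6) + (1/3)·(21/2) = 77/12.

77/12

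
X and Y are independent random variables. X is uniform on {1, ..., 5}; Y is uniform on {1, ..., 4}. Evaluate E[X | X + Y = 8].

P(X + Y = 8) = 1/10.
Summing X·P(x,y) over outcomes with X + Y = 8 gives 9/20.
E[X | X + Y = 8] = (9/20) / (1/10) = 9/2.

9/2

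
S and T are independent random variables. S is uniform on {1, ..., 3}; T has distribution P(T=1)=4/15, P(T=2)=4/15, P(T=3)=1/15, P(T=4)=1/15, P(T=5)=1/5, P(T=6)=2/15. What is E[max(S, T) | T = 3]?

P(T = 3) = 1/15.
Summing max(S,T)·P(x,y) over outcomes with T = 3 gives 1/5.
E[max(S, T) | T = 3] = (1/5) / (1/15) = 3.

3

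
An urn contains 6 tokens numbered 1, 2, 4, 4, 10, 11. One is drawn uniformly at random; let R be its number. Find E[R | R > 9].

21/2

P(R > 9) = 1/3.
Σ over the event: 10·1/6 + 11·1/6 = 7/2.
E[R | R > 9] = (7/2) / (1/3) = 21/2.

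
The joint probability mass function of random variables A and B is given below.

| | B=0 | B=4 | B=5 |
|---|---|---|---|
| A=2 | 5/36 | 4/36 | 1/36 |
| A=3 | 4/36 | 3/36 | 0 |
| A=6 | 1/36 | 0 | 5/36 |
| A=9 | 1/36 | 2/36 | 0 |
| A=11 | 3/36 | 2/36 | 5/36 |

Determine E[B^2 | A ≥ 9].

P(A ≥ 9) = 13/36.
Σ B^2·P over the event = 0·(1/36) + 16·(2/36) + 0·(3/36) + 16·(2/36) + 25·(5/36) = 21/4.
E[B^2 | A ≥ 9] = (21/4) / (13/36) = 189/13.

189/13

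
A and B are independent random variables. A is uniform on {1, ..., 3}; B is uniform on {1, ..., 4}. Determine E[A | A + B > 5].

Outcomes with A + B > 5: (2,4), (3,3), (3,4), each with probability 1/12.
E[A | A + B > 5] = (2 + 3 + 3) / 3 = 8/3.

8/3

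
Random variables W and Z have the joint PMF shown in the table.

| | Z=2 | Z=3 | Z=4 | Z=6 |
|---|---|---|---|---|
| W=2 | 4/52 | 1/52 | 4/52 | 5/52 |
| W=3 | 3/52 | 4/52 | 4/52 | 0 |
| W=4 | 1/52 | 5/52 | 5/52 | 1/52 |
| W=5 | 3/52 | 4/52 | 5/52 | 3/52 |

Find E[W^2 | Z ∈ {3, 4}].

477/32

P(Z ∈ {3, 4}) = 8/13.
Σ W^2·P over the event = 4·(1/52) + 4·(4/52) + 9·(4/52) + 9·(4/52) + 16·(5/52) + 16·(5/52) + 25·(4/52) + 25·(5/52) = 477/52.
E[W^2 | Z ∈ {3, 4}] = (477/52) / (8/13) = 477/32.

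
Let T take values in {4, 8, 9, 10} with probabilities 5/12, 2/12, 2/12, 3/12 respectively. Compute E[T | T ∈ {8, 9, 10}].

P(T ∈ {8, 9, 10}) = 7/12.
Σ over the event: 8·1/6 + 9·1/6 + 10·1/4 = 16/3.
E[T | T ∈ {8, 9, 10}] = (16/3) / (7/12) = 64/7.

64/7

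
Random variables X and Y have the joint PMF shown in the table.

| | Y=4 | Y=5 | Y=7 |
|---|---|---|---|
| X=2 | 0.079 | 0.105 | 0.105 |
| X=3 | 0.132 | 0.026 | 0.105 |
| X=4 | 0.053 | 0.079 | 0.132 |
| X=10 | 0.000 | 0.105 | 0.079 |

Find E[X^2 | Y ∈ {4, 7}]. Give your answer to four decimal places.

20.0423

P(Y ∈ {4, 7}) = 0.685.
Σ X^2·P over the event = 4·(0.079) + 4·(0.105) + 9·(0.132) + 9·(0.105) + 16·(0.053) + 16·(0.132) + 100·(0.079) = 13.729.
E[X^2 | Y ∈ {4, 7}] = (13.729) / (0.685) = 20.0423.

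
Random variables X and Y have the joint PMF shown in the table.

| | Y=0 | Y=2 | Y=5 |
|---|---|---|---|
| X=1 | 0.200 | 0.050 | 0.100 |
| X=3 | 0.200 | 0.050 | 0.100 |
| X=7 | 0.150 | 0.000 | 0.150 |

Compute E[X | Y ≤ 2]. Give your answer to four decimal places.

3.1538

P(Y ≤ 2) = 0.650.
Σ X·P over the event = 1·(0.200) + 1·(0.050) + 3·(0.200) + 3·(0.050) + 7·(0.150) = 2.050.
E[X | Y ≤ 2] = (2.050) / (0.650) = 3.1538.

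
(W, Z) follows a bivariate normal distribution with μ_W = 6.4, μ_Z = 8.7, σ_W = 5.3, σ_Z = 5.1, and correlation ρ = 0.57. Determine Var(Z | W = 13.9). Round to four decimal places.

The conditional variance in a bivariate normal is σ_Z²(1 − ρ²), independent of x.
Var(Z | W=13.9) = (5.1)²·(1 − (0.57)²) = 26.01·0.6751 = 17.5594.

17.5594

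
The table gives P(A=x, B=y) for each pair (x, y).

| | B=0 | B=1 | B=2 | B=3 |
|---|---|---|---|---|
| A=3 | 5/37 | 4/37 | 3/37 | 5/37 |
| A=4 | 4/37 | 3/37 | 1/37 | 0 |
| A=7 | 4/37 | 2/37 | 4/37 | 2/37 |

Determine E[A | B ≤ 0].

P(B ≤ 0) = 13/37.
Σ A·P over the event = 3·(5/37) + 4·(4/37) + 7·(4/37) = 59/37.
E[A | B ≤ 0] = (59/37) / (13/37) = 59/13.

59/13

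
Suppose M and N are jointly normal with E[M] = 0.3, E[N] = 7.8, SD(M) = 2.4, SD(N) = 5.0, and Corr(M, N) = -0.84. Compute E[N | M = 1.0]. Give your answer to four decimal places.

6.5750

For a bivariate normal, E[N | M=x] = μ_N + ρ·(σ_N/σ_M)·(x − μ_M).
E[N | M=1.0] = 7.8 + (-0.84)·(5.0/2.4)·(1.0 − (0.3)) = 7.8 + (-1.75)·(0.7) = 6.5750.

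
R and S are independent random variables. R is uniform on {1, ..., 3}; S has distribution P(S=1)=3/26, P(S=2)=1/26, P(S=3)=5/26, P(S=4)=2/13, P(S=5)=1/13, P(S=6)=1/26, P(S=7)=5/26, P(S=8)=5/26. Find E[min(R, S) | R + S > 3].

139/71

P(R + S > 3) = 71/78.
Summing min(R,S)·P(x,y) over outcomes with R + S > 3 gives 139/78.
E[min(R, S) | R + S > 3] = (139/78) / (71/78) = 139/71.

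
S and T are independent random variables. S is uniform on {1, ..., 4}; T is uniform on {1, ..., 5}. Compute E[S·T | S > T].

Outcomes with S > T: (2,1), (3,1), (3,2), (4,1), (4,2), (4,3), each with probability 1/20.
E[S·T | S > T] = (2 + 3 + 6 + 4 + 8 + 12) / 6 = 35/6.

35/6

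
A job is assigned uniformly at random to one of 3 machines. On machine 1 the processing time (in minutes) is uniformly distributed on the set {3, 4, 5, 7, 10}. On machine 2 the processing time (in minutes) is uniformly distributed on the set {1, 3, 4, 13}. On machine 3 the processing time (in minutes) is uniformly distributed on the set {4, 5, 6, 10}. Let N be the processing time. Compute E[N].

E[N | machine 1] = (3+4+5+7+10)/5 = 29/5.
E[N | machine 2] = (1+3+4+13)/4 = 21/4.
E[N | machine 3] = (4+5+6+10)/4 = 25/4.
By the law of total expectation,
E[N] = (1/3)·(29/5) + (1/3)·(21/4) + (1/3)·(25/4) = 173/30.

173/30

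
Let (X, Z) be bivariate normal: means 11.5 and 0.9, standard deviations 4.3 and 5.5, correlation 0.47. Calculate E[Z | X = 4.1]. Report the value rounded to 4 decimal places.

The regression of Z on X has slope ρ·σ_Z/σ_X and passes through (μ_X, μ_Z).
E[Z | X=4.1] = 0.9 + (0.47)·(5.5/4.3)·(4.1 − (11.5)) = 0.9 + (0.60116)·(-7.4) = -3.5486.

-3.5486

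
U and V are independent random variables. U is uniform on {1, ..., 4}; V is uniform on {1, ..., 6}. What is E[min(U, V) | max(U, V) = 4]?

P(max(U, V) = 4) = 7/24.
Summing min(U,V)·P(x,y) over outcomes with max(U, V) = 4 gives 2/3.
E[min(U, V) | max(U, V) = 4] = (2/3) / (7/24) = 16/7.

16/7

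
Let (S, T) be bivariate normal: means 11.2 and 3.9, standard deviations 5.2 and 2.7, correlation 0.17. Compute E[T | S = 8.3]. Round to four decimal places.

3.6440

E[T | S=x] = μ_T + ρ(σ_T/σ_S)(x − μ_S) for jointly normal variables.
E[T | S=8.3] = 3.9 + (0.17)·(2.7/5.2)·(8.3 − (11.2)) = 3.9 + (0.088269)·(-2.9) = 3.6440.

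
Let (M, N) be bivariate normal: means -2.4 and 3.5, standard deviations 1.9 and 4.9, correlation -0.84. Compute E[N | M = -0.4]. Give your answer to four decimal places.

The regression of N on M has slope ρ·σ_N/σ_M and passes through (μ_M, μ_N).
E[N | M=-0.4] = 3.5 + (-0.84)·(4.9/1.9)·(-0.4 − (-2.4)) = 3.5 + (-2.1663)·(2) = -0.8326.

-0.8326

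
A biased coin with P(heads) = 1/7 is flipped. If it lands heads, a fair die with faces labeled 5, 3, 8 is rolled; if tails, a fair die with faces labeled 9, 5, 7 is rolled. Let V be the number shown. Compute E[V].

142/21

E[V | heads] = (5+3+8)/3 = 16/3.
E[V | tails] = (9+5+7)/3 = 7.
E[V] = (1/7)·(16/3) + (6/7)·(7) = 142/21.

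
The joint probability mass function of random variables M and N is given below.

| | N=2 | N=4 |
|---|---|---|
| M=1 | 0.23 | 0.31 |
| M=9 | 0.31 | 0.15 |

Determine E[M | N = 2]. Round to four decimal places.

5.5926

P(N = 2) = 0.54.
Σ M·P over the event = 1·(0.23) + 9·(0.31) = 3.02.
E[M | N = 2] = (3.02) / (0.54) = 5.5926.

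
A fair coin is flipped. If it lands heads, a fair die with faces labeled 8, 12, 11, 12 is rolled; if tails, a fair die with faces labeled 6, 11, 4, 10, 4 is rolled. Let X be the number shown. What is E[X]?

71/8

E[X | heads] = (8+12+11+12)/4 = 43/4.
E[X | tails] = (6+11+4+10+4)/5 = 7.
E[X] = (1/2)·(43/4) + (1/2)·(7) = 71/8.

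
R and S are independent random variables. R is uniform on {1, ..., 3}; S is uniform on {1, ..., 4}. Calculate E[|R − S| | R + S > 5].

1

P(R + S > 5) = 1/4.
Summing |R−S|·P(x,y) over outcomes with R + S > 5 gives 1/4.
E[|R − S| | R + S > 5] = (1/4) / (1/4) = 1.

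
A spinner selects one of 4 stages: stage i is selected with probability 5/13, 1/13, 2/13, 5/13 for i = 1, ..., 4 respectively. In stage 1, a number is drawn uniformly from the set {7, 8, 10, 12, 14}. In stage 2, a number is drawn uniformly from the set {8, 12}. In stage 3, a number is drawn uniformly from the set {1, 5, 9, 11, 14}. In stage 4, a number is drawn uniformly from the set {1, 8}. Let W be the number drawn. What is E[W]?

199/26

E[W | stage 1] = (7+8+10+12+14)/5 = 51/5.
E[W | stage 2] = (8+12)/2 = 10.
E[W | stage 3] = (1+5+9+11+14)/5 = 8.
E[W | stage 4] = (1+8)/2 = 9/2.
By the law of total expectation,
E[W] = (5/13)·(51/5) + (1/13)·(10) + (2/13)·(8) + (5/13)·(9/2) = 199/26.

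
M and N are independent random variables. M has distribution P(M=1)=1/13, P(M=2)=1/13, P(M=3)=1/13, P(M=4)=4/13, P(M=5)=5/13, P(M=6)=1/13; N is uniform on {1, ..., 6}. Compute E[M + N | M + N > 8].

277/28

P(M + N > 8) = 14/39.
Summing (M+N)·P(x,y) over outcomes with M + N > 8 gives 277/78.
E[M + N | M + N > 8] = (277/78) / (14/39) = 277/28.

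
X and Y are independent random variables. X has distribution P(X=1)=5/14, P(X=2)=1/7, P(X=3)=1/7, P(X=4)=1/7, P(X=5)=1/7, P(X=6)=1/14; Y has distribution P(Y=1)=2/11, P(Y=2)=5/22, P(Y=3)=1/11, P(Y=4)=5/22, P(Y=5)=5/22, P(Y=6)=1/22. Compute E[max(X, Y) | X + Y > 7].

P(X + Y > 7) = 20/77.
Summing max(X,Y)·P(x,y) over outcomes with X + Y > 7 gives 104/77.
E[max(X, Y) | X + Y > 7] = (104/77) / (20/77) = 26/5.

26/5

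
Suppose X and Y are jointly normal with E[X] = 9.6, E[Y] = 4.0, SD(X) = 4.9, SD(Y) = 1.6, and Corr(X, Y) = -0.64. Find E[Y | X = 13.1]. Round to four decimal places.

E[Y | X=x] = μ_Y + ρ(σ_Y/σ_X)(x − μ_X) for jointly normal variables.
E[Y | X=13.1] = 4.0 + (-0.64)·(1.6/4.9)·(13.1 − (9.6)) = 4.0 + (-0.20898)·(3.5) = 3.2686.

3.2686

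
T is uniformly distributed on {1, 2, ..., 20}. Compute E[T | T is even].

11

Given T is even, T is equally likely to be any of {2, 4, 6, 8, 10, 12, 14, 16, 18, 20}.
E[T | T is even] = (2 + 4 + 6 + 8 + 10 + 12 + 14 + 16 + 18 + 20) / 10 = 11.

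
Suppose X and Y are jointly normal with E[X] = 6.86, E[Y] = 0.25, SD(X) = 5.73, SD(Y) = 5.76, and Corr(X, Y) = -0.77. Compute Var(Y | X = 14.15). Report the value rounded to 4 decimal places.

For a bivariate normal, Var(Y | X=x) = σ_Y²(1 − ρ²).
Var(Y | X=14.15) = (5.76)²·(1 − (-0.77)²) = 33.1776·0.4071 = 13.5066.

13.5066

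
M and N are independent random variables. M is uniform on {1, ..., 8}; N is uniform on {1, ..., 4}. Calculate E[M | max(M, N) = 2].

Outcomes with max(M, N) = 2: (1,2), (2,1), (2,2), each with probability 1/32.
E[M | max(M, N) = 2] = (1 + 2 + 2) / 3 = 5/3.

5/3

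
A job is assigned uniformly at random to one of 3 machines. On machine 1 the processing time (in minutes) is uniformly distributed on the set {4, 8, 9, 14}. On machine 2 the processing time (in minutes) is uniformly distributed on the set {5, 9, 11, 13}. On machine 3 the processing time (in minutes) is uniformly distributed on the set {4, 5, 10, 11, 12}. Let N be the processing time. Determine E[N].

E[N | machine 1] = (4+8+9+14)/4 = 35/4.
E[N | machine 2] = (5+9+11+13)/4 = 19/2.
E[N | machine 3] = (4+5+10+11+12)/5 = 42/5.
By the law of total expectation,
E[N] = (1/3)·(35/4) + (1/3)·(19/2) + (1/3)·(42/5) = 533/60.

533/60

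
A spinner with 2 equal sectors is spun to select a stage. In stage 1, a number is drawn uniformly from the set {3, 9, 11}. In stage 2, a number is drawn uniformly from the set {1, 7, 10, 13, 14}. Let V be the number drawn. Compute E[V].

E[V | stage 1] = (3+9+11)/3 = 23/3.
E[V | stage 2] = (1+7+10+13+14)/5 = 9.
By the law of total expectation,
E[V] = (1/2)·(23/3) + (1/2)·(9) = 25/3.

25/3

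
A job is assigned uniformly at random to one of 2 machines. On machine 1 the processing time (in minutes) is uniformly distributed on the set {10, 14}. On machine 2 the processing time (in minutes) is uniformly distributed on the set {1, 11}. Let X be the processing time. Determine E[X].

9

E[X | machine 1] = (10+14)/2 = 12.
E[X | machine 2] = (1+11)/2 = 6.
E[X] = (1/2)·(12) + (1/2)·(6) = 9.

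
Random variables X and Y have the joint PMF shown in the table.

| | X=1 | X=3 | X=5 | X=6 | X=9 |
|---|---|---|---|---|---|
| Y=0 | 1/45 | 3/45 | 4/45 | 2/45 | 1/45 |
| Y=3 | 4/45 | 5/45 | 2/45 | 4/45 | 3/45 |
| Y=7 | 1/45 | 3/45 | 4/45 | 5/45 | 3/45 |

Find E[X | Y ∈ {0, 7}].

P(Y ∈ {0, 7}) = 3/5.
Summing X·P(X=x,Y=y) over the conditioning event gives 46/15.
E[X | Y ∈ {0, 7}] = (46/15) / (3/5) = 46/9.

46/9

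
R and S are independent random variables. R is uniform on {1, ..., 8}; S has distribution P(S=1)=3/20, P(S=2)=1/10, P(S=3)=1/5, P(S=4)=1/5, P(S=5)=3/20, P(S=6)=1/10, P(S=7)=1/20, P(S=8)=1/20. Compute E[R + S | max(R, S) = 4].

P(max(R, S) = 4) = 5/32.
Summing (R+S)·P(x,y) over outcomes with max(R, S) = 4 gives 159/160.
E[R + S | max(R, S) = 4] = (159/160) / (5/32) = 159/25.

159/25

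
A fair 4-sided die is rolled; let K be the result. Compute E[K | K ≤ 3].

Given K ≤ 3, K is equally likely to be any of {1, 2, 3}.
E[K | K ≤ 3] = (1 + 2 + 3) / 3 = 2.

2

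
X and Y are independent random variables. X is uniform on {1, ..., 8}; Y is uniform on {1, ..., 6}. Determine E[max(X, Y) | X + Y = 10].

P(X + Y = 10) = 5/48.
Summing max(X,Y)·P(x,y) over outcomes with X + Y = 10 gives 2/3.
E[max(X, Y) | X + Y = 10] = (2/3) / (5/48) = 32/5.

32/5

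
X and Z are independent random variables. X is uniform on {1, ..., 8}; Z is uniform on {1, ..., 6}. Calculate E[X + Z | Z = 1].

P(Z = 1) = 1/6.
Summing (X+Z)·P(x,y) over outcomes with Z = 1 gives 11/12.
E[X + Z | Z = 1] = (11/12) / (1/6) = 11/2.

11/2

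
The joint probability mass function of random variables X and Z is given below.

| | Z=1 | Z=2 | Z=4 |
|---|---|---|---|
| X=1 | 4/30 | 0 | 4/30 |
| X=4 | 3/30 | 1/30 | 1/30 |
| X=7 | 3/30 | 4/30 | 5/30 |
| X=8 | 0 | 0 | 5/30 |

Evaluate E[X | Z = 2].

32/5

P(Z = 2) = 1/6.
Σ X·P over the event = 4·(1/30) + 7·(4/30) = 16/15.
E[X | Z = 2] = (16/15) / (1/6) = 32/5.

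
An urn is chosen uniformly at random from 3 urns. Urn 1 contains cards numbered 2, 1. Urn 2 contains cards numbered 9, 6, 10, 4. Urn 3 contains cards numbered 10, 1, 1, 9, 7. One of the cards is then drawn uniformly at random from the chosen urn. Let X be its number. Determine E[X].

287/60

E[X | urn 1] = (2+1)/2 = 3/2.
E[X | urn 2] = (9+6+10+4)/4 = 29/4.
E[X | urn 3] = (10+1+1+9+7)/5 = 28/5.
E[X] = (1/3)·(3/2) + (1/3)·(29/4) + (1/3)·(28/5) = 287/60.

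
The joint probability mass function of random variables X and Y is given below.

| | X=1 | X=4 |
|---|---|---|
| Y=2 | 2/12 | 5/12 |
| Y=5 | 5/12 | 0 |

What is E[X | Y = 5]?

P(Y = 5) = 5/12.
Σ X·P over the event = 1·(5/12) = 5/12.
E[X | Y = 5] = (5/12) / (5/12) = 1.

1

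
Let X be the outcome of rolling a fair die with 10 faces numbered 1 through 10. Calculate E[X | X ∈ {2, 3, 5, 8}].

9/2

P(X ∈ {2, 3, 5, 8}) = 2/5.
Σ over the event: 2·1/10 + 3·1/10 + 5·1/10 + 8·1/10 = 9/5.
E[X | X ∈ {2, 3, 5, 8}] = (9/5) / (2/5) = 9/2.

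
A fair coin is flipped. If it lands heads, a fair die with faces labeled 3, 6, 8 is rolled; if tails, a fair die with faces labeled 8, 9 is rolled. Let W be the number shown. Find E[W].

85/12

E[W | heads] = (3+6+8)/3 = 17/3.
E[W | tails] = (8+9)/2 = 17/2.
E[W] = (1/2)·(17/3) + (1/2)·(17/2) = 85/12.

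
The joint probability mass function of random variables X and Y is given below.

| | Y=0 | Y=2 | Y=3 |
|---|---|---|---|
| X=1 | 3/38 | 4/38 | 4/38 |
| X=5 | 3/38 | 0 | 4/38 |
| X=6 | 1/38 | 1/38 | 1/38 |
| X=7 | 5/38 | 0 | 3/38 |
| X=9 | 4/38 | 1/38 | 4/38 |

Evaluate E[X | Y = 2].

19/6

P(Y = 2) = 3/19.
Summing X·P(X=x,Y=y) over the conditioning event gives 1/2.
E[X | Y = 2] = (1/2) / (3/19) = 19/6.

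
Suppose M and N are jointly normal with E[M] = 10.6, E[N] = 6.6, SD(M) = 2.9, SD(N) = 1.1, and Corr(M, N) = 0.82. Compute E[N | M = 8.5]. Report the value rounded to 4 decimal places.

The regression of N on M has slope ρ·σ_N/σ_M and passes through (μ_M, μ_N).
E[N | M=8.5] = 6.6 + (0.82)·(1.1/2.9)·(8.5 − (10.6)) = 6.6 + (0.31103)·(-2.1) = 5.9468.

5.9468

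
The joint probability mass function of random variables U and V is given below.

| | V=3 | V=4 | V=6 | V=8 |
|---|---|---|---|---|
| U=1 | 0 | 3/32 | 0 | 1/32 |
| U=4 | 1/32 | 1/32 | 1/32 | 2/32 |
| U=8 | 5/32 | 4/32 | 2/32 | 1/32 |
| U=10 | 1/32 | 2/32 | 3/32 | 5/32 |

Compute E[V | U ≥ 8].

120/23

P(U ≥ 8) = 23/32.
Summing V·P(U=x,V=y) over the conditioning event gives 15/4.
E[V | U ≥ 8] = (15/4) / (23/32) = 120/23.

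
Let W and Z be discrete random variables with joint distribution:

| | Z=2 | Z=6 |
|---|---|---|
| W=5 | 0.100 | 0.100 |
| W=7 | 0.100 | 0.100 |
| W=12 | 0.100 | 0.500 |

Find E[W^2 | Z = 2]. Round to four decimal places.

72.6667

P(Z = 2) = 0.300.
Summing W^2·P(W=x,Z=y) over the conditioning event gives 21.800.
E[W^2 | Z = 2] = (21.800) / (0.300) = 72.6667.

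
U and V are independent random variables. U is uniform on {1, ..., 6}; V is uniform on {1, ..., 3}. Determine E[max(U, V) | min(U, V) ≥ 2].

P(min(U, V) ≥ 2) = 5/9.
Summing max(U,V)·P(x,y) over outcomes with min(U, V) ≥ 2 gives 41/18.
E[max(U, V) | min(U, V) ≥ 2] = (41/18) / (5/9) = 41/10.

41/10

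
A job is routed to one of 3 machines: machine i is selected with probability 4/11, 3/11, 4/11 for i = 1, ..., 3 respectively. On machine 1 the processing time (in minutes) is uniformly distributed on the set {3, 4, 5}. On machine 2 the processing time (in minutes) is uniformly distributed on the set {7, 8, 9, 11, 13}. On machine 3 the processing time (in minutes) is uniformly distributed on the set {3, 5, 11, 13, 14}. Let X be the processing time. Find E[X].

E[X | machine 1] = (3+4+5)/3 = 4.
E[X | machine 2] = (7+8+9+11+13)/5 = 48/5.
E[X | machine 3] = (3+5+11+13+14)/5 = 46/5.
E[X] = (4/11)·(4) + (3/11)·(48/5) + (4/11)·(46/5) = 408/55.

408/55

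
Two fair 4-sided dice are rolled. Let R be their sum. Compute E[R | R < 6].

P(R < 6) = 5/8.
Σ over the event: 2·1/16 + 3·1/8 + 4·3/16 + 5·1/4 = 5/2.
E[R | R < 6] = (5/2) / (5/8) = 4.

4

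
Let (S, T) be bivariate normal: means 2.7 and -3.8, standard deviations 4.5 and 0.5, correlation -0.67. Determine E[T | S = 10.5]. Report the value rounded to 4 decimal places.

For a bivariate normal, E[T | S=x] = μ_T + ρ·(σ_T/σ_S)·(x − μ_S).
E[T | S=10.5] = -3.8 + (-0.67)·(0.5/4.5)·(10.5 − (2.7)) = -3.8 + (-0.074444)·(7.8) = -4.3807.

-4.3807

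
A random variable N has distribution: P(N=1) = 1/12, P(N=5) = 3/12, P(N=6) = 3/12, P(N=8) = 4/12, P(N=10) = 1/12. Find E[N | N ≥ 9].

10

P(N ≥ 9) = 1/12.
Σ over the event: 10·1/12 = 5/6.
E[N | N ≥ 9] = (5/6) / (1/12) = 10.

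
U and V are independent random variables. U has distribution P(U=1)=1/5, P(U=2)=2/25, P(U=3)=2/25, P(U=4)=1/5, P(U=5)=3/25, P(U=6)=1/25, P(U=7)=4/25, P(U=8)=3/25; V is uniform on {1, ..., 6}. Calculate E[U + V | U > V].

177/20

P(U > V) = 8/15.
Summing (U+V)·P(x,y) over outcomes with U > V gives 118/25.
E[U + V | U > V] = (118/25) / (8/15) = 177/20.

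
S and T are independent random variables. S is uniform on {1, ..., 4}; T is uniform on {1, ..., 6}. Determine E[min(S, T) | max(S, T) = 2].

4/3

Outcomes with max(S, T) = 2: (1,2), (2,1), (2,2), each with probability 1/24.
E[min(S, T) | max(S, T) = 2] = (1 + 1 + 2) / 3 = 4/3.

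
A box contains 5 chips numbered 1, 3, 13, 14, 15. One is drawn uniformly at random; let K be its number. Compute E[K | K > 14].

15

P(K > 14) = 1/5.
Σ over the event: 15·1/5 = 3.
E[K | K > 14] = (3) / (1/5) = 15.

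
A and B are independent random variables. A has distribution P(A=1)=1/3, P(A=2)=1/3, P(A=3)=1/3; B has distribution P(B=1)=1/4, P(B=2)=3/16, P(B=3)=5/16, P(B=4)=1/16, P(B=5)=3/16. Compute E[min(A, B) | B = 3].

P(B = 3) = 5/16.
Summing min(A,B)·P(x,y) over outcomes with B = 3 gives 5/8.
E[min(A, B) | B = 3] = (5/8) / (5/16) = 2.

2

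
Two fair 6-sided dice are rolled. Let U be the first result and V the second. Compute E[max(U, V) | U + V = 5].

P(U + V = 5) = 1/9.
Summing max(U,V)·P(x,y) over outcomes with U + V = 5 gives 7/18.
E[max(U, V) | U + V = 5] = (7/18) / (1/9) = 7/2.

7/2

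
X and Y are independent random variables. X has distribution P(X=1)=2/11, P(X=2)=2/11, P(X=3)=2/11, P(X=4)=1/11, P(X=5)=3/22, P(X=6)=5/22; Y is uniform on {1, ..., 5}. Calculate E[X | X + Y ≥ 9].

128/23

P(X + Y ≥ 9) = 23/110.
Summing X·P(x,y) over outcomes with X + Y ≥ 9 gives 64/55.
E[X | X + Y ≥ 9] = (64/55) / (23/110) = 128/23.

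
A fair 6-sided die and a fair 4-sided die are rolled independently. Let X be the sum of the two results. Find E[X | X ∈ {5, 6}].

11/2

P(X ∈ {5, 6}) = 1/3.
Σ over the event: 5·1/6 + 6·1/6 = 11/6.
E[X | X ∈ {5, 6}] = (11/6) / (1/3) = 11/2.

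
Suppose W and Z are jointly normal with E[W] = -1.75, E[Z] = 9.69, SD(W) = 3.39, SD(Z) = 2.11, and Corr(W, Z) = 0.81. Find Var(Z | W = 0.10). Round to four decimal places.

1.5311

The conditional variance in a bivariate normal is σ_Z²(1 − ρ²), independent of x.
Var(Z | W=0.10) = (2.11)²·(1 − (0.81)²) = 4.4521·0.3439 = 1.5311.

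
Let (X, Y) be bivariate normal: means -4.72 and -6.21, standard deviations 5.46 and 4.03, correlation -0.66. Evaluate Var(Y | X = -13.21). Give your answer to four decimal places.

For a bivariate normal, Var(Y | X=x) = σ_Y²(1 − ρ²).
Var(Y | X=-13.21) = (4.03)²·(1 − (-0.66)²) = 16.2409·0.5644 = 9.1664.

9.1664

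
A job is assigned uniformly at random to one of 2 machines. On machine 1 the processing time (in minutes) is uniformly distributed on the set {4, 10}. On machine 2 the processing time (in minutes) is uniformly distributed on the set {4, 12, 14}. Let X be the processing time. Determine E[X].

E[X | machine 1] = (4+10)/2 = 7.
E[X | machine 2] = (4+12+14)/3 = 10.
E[X] = (1/2)·(7) + (1/2)·(10) = 17/2.

17/2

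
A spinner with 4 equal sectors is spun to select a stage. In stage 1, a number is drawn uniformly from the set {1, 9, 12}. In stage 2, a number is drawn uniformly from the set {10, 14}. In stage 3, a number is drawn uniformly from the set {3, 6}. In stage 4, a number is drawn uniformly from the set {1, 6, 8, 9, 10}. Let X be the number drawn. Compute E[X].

E[X | stage 1] = (1+9+12)/3 = 22/3.
E[X | stage 2] = (10+14)/2 = 12.
E[X | stage 3] = (3+6)/2 = 9/2.
E[X | stage 4] = (1+6+8+9+10)/5 = 34/5.
By the law of total expectation,
E[X] = (1/4)·(22/3) + (1/4)·(12) + (1/4)·(9/2) + (1/4)·(34/5) = 919/120.

919/120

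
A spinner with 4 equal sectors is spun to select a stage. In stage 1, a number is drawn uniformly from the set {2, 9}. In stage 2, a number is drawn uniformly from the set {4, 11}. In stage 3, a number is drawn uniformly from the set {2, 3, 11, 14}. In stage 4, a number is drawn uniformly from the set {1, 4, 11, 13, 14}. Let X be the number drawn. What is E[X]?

291/40

E[X | stage 1] = (2+9)/2 = 11/2.
E[X | stage 2] = (4+11)/2 = 15/2.
E[X | stage 3] = (2+3+11+14)/4 = 15/2.
E[X | stage 4] = (1+4+11+13+14)/5 = 43/5.
E[X] = (1/4)·(11/2) + (1/4)·(15/2) + (1/4)·(15/2) + (1/4)·(43/5) = 291/40.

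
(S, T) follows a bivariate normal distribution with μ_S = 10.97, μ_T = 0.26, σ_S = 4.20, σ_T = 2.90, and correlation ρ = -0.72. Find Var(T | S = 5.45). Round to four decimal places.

4.0503

The conditional variance in a bivariate normal is σ_T²(1 − ρ²), independent of x.
Var(T | S=5.45) = (2.90)²·(1 − (-0.72)²) = 8.41·0.4816 = 4.0503.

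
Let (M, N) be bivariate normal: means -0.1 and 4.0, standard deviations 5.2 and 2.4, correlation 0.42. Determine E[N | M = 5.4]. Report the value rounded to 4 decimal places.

The regression of N on M has slope ρ·σ_N/σ_M and passes through (μ_M, μ_N).
E[N | M=5.4] = 4.0 + (0.42)·(2.4/5.2)·(5.4 − (-0.1)) = 4.0 + (0.19385)·(5.5) = 5.0662.

5.0662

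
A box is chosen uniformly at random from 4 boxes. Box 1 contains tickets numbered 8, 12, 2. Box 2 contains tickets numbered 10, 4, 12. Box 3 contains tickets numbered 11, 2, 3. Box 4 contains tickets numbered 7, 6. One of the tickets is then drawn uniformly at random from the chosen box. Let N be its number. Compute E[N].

E[N | box 1] = (8+12+2)/3 = 22/3.
E[N | box 2] = (10+4+12)/3 = 26/3.
E[N | box 3] = (11+2+3)/3 = 16/3.
E[N | box 4] = (7+6)/2 = 13/2.
By the law of total expectation,
E[N] = (1/4)·(22/3) + (1/4)·(26/3) + (1/4)·(16/3) + (1/4)·(13/2) = 167/24.

167/24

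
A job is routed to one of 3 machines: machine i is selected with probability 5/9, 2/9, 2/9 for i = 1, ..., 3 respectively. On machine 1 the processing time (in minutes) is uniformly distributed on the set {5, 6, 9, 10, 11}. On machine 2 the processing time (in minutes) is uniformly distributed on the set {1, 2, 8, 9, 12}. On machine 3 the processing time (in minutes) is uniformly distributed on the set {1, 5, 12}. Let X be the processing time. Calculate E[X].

E[X | machine 1] = (5+6+9+10+11)/5 = 41/5.
E[X | machine 2] = (1+2+8+9+12)/5 = 32/5.
E[X | machine 3] = (1+5+12)/3 = 6.
By the law of total expectation,
E[X] = (5/9)·(41/5) + (2/9)·(32/5) + (2/9)·(6) = 329/45.

329/45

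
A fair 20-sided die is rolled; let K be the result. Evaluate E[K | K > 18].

39/2

Given K > 18, K is equally likely to be any of {19, 20}.
E[K | K > 18] = (19 + 20) / 2 = 39/2.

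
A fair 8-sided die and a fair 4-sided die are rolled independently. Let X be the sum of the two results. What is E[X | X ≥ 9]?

P(X ≥ 9) = 5/16.
Σ over the event: 9·1/8 + 10·3/32 + 11·1/16 + 12·1/32 = 25/8.
E[X | X ≥ 9] = (25/8) / (5/16) = 10.

10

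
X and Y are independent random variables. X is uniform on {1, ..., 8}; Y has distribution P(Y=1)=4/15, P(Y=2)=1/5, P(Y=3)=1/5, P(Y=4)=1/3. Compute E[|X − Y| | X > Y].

10/3

P(X > Y) = 27/40.
Summing |X−Y|·P(x,y) over outcomes with X > Y gives 9/4.
E[|X − Y| | X > Y] = (9/4) / (27/40) = 10/3.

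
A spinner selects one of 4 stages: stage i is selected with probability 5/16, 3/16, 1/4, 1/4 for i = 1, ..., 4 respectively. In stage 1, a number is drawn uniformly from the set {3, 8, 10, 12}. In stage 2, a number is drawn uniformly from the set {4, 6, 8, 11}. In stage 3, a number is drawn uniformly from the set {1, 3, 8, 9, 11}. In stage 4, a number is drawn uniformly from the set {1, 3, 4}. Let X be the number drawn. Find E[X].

1489/240

E[X | stage 1] = (3+8+10+12)/4 = 33/4.
E[X | stage 2] = (4+6+8+11)/4 = 29/4.
E[X | stage 3] = (1+3+8+9+11)/5 = 32/5.
E[X | stage 4] = (1+3+4)/3 = 8/3.
By the law of total expectation,
E[X] = (5/16)·(33/4) + (3/16)·(29/4) + (1/4)·(32/5) + (1/4)·(8/3) = 1489/240.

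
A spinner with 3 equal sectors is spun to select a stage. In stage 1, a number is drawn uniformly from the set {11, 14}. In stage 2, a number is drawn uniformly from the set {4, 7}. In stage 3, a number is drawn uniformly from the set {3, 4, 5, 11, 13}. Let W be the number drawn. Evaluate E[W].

42/5

E[W | stage 1] = (11+14)/2 = 25/2.
E[W | stage 2] = (4+7)/2 = 11/2.
E[W | stage 3] = (3+4+5+11+13)/5 = 36/5.
E[W] = (1/3)·(25/2) + (1/3)·(11/2) + (1/3)·(36/5) = 42/5.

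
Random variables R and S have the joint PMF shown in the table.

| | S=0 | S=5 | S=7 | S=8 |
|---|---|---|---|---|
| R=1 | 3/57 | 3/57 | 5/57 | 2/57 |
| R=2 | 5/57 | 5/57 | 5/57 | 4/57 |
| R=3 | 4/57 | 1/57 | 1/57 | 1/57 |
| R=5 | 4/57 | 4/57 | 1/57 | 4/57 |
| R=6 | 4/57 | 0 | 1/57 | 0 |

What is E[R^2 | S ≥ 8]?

127/11

P(S ≥ 8) = 11/57.
Σ R^2·P over the event = 1·(2/57) + 4·(4/57) + 9·(1/57) + 25·(4/57) = 127/57.
E[R^2 | S ≥ 8] = (127/57) / (11/57) = 127/11.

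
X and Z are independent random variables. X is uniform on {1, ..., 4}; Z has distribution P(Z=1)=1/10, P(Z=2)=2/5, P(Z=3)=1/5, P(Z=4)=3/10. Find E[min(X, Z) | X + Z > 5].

47/17

P(X + Z > 5) = 17/40.
Summing min(X,Z)·P(x,y) over outcomes with X + Z > 5 gives 47/40.
E[min(X, Z) | X + Z > 5] = (47/40) / (17/40) = 47/17.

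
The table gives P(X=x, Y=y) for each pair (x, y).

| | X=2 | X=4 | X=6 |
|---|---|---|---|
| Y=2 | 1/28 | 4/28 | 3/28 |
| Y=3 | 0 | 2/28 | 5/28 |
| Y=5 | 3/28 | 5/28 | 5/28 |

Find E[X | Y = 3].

P(Y = 3) = 1/4.
Summing X·P(X=x,Y=y) over the conditioning event gives 19/14.
E[X | Y = 3] = (19/14) / (1/4) = 38/7.

38/7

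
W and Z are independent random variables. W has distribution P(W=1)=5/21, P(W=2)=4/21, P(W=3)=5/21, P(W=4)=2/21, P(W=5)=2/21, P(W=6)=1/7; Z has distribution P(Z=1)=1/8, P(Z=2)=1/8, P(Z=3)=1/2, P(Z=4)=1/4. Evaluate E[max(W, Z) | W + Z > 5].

103/23

P(W + Z > 5) = 23/42.
Summing max(W,Z)·P(x,y) over outcomes with W + Z > 5 gives 103/42.
E[max(W, Z) | W + Z > 5] = (103/42) / (23/42) = 103/23.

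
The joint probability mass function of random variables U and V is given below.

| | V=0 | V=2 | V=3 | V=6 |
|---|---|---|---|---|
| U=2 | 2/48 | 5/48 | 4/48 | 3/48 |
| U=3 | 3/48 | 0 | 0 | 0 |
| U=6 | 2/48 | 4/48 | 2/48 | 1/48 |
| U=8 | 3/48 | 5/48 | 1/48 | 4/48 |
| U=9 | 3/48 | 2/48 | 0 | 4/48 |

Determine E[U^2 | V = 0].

P(V = 0) = 13/48.
Σ U^2·P over the event = 4·(2/48) + 9·(3/48) + 36·(2/48) + 64·(3/48) + 81·(3/48) = 271/24.
E[U^2 | V = 0] = (271/24) / (13/48) = 542/13.

542/13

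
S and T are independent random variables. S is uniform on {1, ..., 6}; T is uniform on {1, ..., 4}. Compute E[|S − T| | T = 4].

3/2

Outcomes with T = 4: (1,4), (2,4), (3,4), (4,4), (5,4), (6,4), each with probability 1/24.
E[|S − T| | T = 4] = (3 + 2 + 1 + 0 + 1 + 2) / 6 = 3/2.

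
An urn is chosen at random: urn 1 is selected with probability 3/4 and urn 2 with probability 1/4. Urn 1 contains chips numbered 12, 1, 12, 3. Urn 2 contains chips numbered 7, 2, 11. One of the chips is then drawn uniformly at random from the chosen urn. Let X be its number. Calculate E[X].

E[X | urn 1] = (12+1+12+3)/4 = 7.
E[X | urn 2] = (7+2+11)/3 = 20/3.
E[X] = (3/4)·(7) + (1/4)·(20/3) = 83/12.

83/12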